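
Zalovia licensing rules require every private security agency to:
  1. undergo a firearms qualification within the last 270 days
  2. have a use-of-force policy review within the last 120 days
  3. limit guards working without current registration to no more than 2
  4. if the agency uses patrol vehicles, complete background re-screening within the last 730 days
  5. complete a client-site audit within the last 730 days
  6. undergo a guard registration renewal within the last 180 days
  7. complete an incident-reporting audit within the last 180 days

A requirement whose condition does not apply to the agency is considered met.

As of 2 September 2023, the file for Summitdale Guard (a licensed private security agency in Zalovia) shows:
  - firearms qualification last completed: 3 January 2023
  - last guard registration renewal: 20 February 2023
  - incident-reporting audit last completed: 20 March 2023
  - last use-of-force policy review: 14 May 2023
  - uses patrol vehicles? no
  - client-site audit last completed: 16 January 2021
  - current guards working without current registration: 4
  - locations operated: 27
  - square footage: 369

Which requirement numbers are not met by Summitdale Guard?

1. firearms qualification 242 days ago vs limit 270 → met
2. use-of-force policy review 111 days ago vs limit 120 → met
3. guards working without current registration 4 > 2 → not met
4. condition 'uses patrol vehicles' does not hold → requirement n/a → met
5. client-site audit 959 days ago vs limit 730 → not met
6. guard registration renewal 194 days ago vs limit 180 → not met
7. incident-reporting audit 166 days ago vs limit 180 → met
Not met: 3, 5, 6

3, 5, 6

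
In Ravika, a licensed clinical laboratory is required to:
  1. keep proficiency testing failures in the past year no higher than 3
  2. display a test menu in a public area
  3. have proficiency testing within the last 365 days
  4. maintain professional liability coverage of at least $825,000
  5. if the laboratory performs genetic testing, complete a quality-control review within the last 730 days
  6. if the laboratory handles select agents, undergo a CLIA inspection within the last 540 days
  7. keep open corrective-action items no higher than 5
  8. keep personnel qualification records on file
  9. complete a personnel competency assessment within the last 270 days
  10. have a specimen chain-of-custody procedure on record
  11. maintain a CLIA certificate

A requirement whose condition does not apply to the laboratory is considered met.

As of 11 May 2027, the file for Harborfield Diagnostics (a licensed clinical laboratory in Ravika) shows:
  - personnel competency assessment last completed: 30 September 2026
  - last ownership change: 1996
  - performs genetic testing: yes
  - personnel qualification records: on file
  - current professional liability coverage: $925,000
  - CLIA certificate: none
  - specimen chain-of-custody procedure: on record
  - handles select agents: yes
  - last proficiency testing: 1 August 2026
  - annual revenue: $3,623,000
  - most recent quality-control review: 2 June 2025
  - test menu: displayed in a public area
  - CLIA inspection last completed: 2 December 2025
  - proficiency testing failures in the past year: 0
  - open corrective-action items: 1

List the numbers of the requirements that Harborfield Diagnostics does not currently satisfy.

1. proficiency testing failures in the past year 0 ≤ 3 → met
2. test menu present → met
3. proficiency testing 283 days ago vs limit 365 → met
4. professional liability coverage $925,000 ≥ $825,000 → met
5. condition 'performs genetic testing' holds; quality-control review 708 days ago vs limit 730 → met
6. condition 'handles select agents' holds; CLIA inspection 525 days ago vs limit 540 → met
7. open corrective-action items 1 ≤ 5 → met
8. personnel qualification records present → met
9. personnel competency assessment 223 days ago vs limit 270 → met
10. specimen chain-of-custody procedure present → met
11. CLIA certificate absent → not met
Not met: 11

11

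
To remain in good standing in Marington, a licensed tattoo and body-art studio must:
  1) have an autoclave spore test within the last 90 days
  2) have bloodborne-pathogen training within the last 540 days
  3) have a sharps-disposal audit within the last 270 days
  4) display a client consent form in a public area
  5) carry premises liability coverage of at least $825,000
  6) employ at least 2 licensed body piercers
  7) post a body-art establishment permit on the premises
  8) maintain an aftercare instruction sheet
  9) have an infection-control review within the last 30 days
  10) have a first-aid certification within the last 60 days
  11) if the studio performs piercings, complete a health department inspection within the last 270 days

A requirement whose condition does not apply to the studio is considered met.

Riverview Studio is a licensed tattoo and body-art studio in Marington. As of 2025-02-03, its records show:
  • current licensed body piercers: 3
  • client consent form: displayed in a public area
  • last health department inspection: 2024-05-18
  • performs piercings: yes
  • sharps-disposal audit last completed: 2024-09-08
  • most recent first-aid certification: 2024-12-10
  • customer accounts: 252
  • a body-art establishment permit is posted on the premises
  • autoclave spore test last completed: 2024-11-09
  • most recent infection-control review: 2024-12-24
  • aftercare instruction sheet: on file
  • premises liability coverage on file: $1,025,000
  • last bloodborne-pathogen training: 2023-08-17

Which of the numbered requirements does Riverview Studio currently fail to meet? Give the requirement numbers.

9

1. autoclave spore test 86 days ago vs limit 90 → met
2. bloodborne-pathogen training 536 days ago vs limit 540 → met
3. sharps-disposal audit 148 days ago vs limit 270 → met
4. client consent form present → met
5. premises liability coverage $1,025,000 ≥ $825,000 → met
6. licensed body piercers 3 ≥ 2 → met
7. body-art establishment permit present → met
8. aftercare instruction sheet present → met
9. infection-control review 41 days ago vs limit 30 → not met
10. first-aid certification 55 days ago vs limit 60 → met
11. condition 'performs piercings' holds; health department inspection 261 days ago vs limit 270 → met
Not met: 9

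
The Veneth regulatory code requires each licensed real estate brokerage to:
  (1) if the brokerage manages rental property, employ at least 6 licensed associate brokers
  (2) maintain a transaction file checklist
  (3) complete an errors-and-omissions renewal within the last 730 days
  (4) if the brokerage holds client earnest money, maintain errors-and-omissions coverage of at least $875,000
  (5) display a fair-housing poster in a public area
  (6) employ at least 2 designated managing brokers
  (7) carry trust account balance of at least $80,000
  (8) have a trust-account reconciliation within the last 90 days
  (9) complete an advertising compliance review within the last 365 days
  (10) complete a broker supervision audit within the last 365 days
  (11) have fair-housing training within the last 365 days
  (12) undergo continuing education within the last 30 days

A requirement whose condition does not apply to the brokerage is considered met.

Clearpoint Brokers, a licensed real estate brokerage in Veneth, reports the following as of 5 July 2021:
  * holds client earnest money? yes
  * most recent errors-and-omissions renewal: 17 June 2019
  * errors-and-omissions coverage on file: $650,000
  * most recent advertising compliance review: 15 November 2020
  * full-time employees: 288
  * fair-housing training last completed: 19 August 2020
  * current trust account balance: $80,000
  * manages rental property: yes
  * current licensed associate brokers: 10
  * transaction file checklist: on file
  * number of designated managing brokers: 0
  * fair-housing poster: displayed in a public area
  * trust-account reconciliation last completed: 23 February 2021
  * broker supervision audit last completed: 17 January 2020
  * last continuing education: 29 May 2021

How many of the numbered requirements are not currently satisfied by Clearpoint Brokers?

1. condition 'manages rental property' holds; licensed associate brokers 10 ≥ 6 → met
2. transaction file checklist present → met
3. errors-and-omissions renewal 749 days ago vs limit 730 → not met
4. condition 'holds client earnest money' holds; errors-and-omissions coverage $650,000 < $875,000 → not met
5. fair-housing poster present → met
6. designated managing brokers 0 < 2 → not met
7. trust account balance $80,000 ≥ $80,000 → met
8. trust-account reconciliation 132 days ago vs limit 90 → not met
9. advertising compliance review 232 days ago vs limit 365 → met
10. broker supervision audit 535 days ago vs limit 365 → not met
11. fair-housing training 320 days ago vs limit 365 → met
12. continuing education 37 days ago vs limit 30 → not met
Not met: 6 of 12

6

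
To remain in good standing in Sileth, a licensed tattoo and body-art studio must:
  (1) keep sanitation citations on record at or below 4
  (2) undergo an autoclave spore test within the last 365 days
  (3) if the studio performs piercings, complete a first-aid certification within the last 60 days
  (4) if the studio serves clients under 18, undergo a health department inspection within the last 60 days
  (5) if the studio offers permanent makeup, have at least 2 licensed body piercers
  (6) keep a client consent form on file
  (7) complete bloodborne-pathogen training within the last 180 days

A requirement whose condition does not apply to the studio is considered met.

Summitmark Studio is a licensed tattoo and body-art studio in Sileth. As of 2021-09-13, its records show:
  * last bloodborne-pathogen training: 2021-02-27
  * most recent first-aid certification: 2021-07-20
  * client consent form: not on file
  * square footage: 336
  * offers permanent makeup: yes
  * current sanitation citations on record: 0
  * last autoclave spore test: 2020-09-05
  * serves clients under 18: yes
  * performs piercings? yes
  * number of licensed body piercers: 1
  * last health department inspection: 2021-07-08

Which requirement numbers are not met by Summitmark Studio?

1. sanitation citations on record 0 ≤ 4 → met
2. autoclave spore test 373 days ago vs limit 365 → not met
3. condition 'performs piercings' holds; first-aid certification 55 days ago vs limit 60 → met
4. condition 'serves clients under 18' holds; health department inspection 67 days ago vs limit 60 → not met
5. condition 'offers permanent makeup' holds; licensed body piercers 1 < 2 → not met
6. client consent form absent → not met
7. bloodborne-pathogen training 198 days ago vs limit 180 → not met
Not met: 2, 4, 5, 6, 7

2, 4, 5, 6, 7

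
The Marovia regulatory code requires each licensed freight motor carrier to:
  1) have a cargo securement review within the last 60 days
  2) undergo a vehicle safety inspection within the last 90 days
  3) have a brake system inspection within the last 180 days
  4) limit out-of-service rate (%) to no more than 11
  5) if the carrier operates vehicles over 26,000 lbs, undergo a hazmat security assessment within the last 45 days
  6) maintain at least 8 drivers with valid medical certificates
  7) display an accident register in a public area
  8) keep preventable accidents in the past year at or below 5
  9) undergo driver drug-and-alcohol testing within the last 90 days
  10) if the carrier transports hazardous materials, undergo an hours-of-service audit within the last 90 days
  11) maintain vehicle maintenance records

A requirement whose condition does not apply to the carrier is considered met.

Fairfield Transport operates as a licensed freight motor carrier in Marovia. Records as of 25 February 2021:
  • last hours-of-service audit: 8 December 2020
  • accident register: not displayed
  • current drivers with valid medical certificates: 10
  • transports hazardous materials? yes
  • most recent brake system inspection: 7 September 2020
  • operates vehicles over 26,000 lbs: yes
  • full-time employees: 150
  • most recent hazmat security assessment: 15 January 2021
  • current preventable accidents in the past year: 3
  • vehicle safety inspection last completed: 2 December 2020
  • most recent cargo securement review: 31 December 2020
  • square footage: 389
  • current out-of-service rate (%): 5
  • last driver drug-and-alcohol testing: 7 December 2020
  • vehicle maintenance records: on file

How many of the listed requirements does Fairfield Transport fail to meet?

1

1. cargo securement review 56 days ago vs limit 60 → met
2. vehicle safety inspection 85 days ago vs limit 90 → met
3. brake system inspection 171 days ago vs limit 180 → met
4. out-of-service rate (%) 5 ≤ 11 → met
5. condition 'operates vehicles over 26,000 lbs' holds; hazmat security assessment 41 days ago vs limit 45 → met
6. drivers with valid medical certificates 10 ≥ 8 → met
7. accident register absent → not met
8. preventable accidents in the past year 3 ≤ 5 → met
9. driver drug-and-alcohol testing 80 days ago vs limit 90 → met
10. condition 'transports hazardous materials' holds; hours-of-service audit 79 days ago vs limit 90 → met
11. vehicle maintenance records present → met
Not met: 1 of 11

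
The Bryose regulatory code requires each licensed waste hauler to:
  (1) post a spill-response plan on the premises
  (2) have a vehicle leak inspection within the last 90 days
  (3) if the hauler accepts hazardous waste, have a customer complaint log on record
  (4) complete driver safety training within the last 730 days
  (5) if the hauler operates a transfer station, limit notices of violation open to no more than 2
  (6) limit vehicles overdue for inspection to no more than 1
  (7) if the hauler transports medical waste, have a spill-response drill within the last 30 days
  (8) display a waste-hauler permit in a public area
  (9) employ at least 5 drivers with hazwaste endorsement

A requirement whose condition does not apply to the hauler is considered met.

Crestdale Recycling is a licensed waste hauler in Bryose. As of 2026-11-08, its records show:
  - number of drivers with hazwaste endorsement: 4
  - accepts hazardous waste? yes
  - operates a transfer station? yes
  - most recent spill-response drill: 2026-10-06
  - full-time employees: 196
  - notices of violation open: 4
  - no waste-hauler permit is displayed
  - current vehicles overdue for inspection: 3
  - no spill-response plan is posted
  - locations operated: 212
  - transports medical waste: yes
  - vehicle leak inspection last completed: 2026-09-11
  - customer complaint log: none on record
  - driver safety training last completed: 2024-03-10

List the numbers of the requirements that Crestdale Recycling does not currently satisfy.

1. spill-response plan absent → not met
2. vehicle leak inspection 58 days ago vs limit 90 → met
3. condition 'accepts hazardous waste' holds; customer complaint log absent → not met
4. driver safety training 973 days ago vs limit 730 → not met
5. condition 'operates a transfer station' holds; notices of violation open 4 > 2 → not met
6. vehicles overdue for inspection 3 > 1 → not met
7. condition 'transports medical waste' holds; spill-response drill 33 days ago vs limit 30 → not met
8. waste-hauler permit absent → not met
9. drivers with hazwaste endorsement 4 < 5 → not met
Not met: 1, 3, 4, 5, 6, 7, 8, 9

1, 3, 4, 5, 6, 7, 8, 9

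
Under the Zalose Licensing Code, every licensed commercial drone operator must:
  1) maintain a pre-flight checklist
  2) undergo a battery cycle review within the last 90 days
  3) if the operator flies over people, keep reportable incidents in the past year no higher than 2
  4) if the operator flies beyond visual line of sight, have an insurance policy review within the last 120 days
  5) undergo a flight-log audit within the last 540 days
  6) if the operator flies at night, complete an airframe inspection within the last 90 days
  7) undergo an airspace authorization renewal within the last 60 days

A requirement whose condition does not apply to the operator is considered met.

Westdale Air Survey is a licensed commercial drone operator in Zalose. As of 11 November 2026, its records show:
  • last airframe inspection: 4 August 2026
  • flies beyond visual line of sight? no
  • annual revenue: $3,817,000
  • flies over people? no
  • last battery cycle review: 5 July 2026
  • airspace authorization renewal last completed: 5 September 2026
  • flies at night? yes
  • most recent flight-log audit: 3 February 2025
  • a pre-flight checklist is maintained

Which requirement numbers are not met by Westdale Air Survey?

1. pre-flight checklist present → met
2. battery cycle review 129 days ago vs limit 90 → not met
3. condition 'flies over people' does not hold → requirement n/a → met
4. condition 'flies beyond visual line of sight' does not hold → requirement n/a → met
5. flight-log audit 646 days ago vs limit 540 → not met
6. condition 'flies at night' holds; airframe inspection 99 days ago vs limit 90 → not met
7. airspace authorization renewal 67 days ago vs limit 60 → not met
Not met: 2, 5, 6, 7

2, 5, 6, 7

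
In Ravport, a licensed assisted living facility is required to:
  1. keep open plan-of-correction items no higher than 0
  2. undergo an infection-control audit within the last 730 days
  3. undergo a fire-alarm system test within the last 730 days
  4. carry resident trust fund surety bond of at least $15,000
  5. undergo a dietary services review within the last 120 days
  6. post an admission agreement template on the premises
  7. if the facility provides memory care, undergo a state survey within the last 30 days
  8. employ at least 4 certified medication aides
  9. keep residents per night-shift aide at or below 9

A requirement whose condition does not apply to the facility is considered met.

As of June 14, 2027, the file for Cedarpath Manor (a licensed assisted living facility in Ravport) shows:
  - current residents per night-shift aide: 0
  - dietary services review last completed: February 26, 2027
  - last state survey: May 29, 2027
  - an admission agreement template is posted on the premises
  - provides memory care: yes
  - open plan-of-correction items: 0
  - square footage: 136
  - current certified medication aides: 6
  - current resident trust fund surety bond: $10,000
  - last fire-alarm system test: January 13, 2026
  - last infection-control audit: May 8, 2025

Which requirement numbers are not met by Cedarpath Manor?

2, 4

1. open plan-of-correction items 0 ≤ 0 → met
2. infection-control audit 767 days ago vs limit 730 → not met
3. fire-alarm system test 517 days ago vs limit 730 → met
4. resident trust fund surety bond $10,000 < $15,000 → not met
5. dietary services review 108 days ago vs limit 120 → met
6. admission agreement template present → met
7. condition 'provides memory care' holds; state survey 16 days ago vs limit 30 → met
8. certified medication aides 6 ≥ 4 → met
9. residents per night-shift aide 0 ≤ 9 → met
Not met: 2, 4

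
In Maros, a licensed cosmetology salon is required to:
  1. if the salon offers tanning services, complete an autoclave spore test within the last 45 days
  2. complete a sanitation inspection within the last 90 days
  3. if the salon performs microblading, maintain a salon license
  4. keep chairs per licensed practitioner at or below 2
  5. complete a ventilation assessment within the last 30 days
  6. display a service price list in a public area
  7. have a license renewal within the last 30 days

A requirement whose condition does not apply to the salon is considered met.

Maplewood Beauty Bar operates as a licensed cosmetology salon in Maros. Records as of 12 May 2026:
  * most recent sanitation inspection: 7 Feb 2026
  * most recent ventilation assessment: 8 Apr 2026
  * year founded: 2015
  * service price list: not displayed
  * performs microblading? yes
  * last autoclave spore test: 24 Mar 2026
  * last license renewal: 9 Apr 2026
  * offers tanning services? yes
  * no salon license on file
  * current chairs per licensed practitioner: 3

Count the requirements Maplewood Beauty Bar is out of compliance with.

7

1. condition 'offers tanning services' holds; autoclave spore test 49 days ago vs limit 45 → not met
2. sanitation inspection 94 days ago vs limit 90 → not met
3. condition 'performs microblading' holds; salon license absent → not met
4. chairs per licensed practitioner 3 > 2 → not met
5. ventilation assessment 34 days ago vs limit 30 → not met
6. service price list absent → not met
7. license renewal 33 days ago vs limit 30 → not met
Not met: 7 of 7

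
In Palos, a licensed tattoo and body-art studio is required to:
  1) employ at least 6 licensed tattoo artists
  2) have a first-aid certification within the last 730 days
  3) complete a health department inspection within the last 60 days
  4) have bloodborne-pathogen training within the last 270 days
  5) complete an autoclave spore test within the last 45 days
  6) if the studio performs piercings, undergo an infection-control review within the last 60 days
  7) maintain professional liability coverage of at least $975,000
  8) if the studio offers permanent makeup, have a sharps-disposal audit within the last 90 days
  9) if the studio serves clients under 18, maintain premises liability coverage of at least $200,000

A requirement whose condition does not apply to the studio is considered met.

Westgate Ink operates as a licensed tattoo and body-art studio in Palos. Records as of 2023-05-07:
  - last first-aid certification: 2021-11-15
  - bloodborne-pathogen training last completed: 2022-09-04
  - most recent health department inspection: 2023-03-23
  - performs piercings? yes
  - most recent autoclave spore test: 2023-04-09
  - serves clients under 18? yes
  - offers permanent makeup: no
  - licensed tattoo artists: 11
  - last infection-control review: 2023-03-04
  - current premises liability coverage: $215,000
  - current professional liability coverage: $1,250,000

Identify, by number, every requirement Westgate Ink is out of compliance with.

6

1. licensed tattoo artists 11 ≥ 6 → met
2. first-aid certification 538 days ago vs limit 730 → met
3. health department inspection 45 days ago vs limit 60 → met
4. bloodborne-pathogen training 245 days ago vs limit 270 → met
5. autoclave spore test 28 days ago vs limit 45 → met
6. condition 'performs piercings' holds; infection-control review 64 days ago vs limit 60 → not met
7. professional liability coverage $1,250,000 ≥ $975,000 → met
8. condition 'offers permanent makeup' does not hold → requirement n/a → met
9. condition 'serves clients under 18' holds; premises liability coverage $215,000 ≥ $200,000 → met
Not met: 6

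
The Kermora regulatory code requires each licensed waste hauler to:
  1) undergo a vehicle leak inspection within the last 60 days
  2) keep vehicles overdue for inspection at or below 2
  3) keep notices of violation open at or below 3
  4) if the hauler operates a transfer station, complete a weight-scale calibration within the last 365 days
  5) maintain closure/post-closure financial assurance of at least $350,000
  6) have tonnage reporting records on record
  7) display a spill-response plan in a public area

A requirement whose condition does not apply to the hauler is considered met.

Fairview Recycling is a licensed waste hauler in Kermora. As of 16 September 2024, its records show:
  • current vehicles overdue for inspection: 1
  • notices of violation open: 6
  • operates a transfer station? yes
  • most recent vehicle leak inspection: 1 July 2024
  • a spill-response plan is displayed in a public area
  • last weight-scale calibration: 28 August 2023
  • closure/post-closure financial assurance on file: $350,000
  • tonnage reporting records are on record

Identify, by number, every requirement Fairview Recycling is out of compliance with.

1. vehicle leak inspection 77 days ago vs limit 60 → not met
2. vehicles overdue for inspection 1 ≤ 2 → met
3. notices of violation open 6 > 3 → not met
4. condition 'operates a transfer station' holds; weight-scale calibration 385 days ago vs limit 365 → not met
5. closure/post-closure financial assurance $350,000 ≥ $350,000 → met
6. tonnage reporting records present → met
7. spill-response plan present → met
Not met: 1, 3, 4

1, 3, 4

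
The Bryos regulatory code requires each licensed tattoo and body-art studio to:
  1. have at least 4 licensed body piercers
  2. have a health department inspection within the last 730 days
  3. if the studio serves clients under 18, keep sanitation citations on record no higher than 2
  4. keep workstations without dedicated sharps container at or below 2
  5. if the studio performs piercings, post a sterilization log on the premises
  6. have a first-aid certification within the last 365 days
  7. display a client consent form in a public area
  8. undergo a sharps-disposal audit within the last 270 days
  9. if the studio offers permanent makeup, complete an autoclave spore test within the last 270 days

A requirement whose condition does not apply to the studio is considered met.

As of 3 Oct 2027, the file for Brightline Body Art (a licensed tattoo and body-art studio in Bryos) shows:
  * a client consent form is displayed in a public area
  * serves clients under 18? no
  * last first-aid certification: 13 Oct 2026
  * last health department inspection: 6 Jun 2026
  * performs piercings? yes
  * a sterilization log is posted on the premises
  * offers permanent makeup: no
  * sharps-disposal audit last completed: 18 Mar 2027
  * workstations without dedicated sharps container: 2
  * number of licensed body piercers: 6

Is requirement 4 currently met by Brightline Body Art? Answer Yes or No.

4. workstations without dedicated sharps container 2 ≤ 2 → met

Yes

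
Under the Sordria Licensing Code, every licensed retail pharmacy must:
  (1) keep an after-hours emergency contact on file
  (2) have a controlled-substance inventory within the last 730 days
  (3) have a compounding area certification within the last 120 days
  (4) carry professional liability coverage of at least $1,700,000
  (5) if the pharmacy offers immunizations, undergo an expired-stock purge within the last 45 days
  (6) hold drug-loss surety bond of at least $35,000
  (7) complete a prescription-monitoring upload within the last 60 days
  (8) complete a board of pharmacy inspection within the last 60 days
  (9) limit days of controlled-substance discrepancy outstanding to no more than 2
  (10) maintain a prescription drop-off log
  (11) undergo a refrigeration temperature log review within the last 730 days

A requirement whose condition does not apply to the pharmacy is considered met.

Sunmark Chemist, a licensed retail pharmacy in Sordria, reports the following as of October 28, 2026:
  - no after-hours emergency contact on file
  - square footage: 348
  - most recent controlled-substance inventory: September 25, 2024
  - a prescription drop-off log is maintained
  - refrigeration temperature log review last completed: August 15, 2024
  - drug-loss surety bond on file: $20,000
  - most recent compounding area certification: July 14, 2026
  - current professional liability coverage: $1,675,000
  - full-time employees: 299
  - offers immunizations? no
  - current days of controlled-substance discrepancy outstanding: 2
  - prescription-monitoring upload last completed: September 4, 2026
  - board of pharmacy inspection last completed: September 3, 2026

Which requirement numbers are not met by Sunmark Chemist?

1, 2, 4, 6, 11

1. after-hours emergency contact absent → not met
2. controlled-substance inventory 763 days ago vs limit 730 → not met
3. compounding area certification 106 days ago vs limit 120 → met
4. professional liability coverage $1,675,000 < $1,700,000 → not met
5. condition 'offers immunizations' does not hold → requirement n/a → met
6. drug-loss surety bond $20,000 < $35,000 → not met
7. prescription-monitoring upload 54 days ago vs limit 60 → met
8. board of pharmacy inspection 55 days ago vs limit 60 → met
9. days of controlled-substance discrepancy outstanding 2 ≤ 2 → met
10. prescription drop-off log present → met
11. refrigeration temperature log review 804 days ago vs limit 730 → not met
Not met: 1, 2, 4, 6, 11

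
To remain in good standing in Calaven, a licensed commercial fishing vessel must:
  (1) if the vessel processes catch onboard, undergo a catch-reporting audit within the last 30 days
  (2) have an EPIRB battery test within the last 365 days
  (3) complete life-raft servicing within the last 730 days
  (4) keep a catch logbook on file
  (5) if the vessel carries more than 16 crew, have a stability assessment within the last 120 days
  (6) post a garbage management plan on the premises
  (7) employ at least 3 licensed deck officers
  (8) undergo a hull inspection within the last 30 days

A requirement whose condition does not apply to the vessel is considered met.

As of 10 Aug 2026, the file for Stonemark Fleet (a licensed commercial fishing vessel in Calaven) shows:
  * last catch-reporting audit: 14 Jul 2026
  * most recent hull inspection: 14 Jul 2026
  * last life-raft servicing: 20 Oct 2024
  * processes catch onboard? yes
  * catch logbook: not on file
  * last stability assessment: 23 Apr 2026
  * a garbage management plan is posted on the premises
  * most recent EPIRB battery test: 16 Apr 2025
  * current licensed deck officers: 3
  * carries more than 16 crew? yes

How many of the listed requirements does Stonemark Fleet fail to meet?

1. condition 'processes catch onboard' holds; catch-reporting audit 27 days ago vs limit 30 → met
2. EPIRB battery test 481 days ago vs limit 365 → not met
3. life-raft servicing 659 days ago vs limit 730 → met
4. catch logbook absent → not met
5. condition 'carries more than 16 crew' holds; stability assessment 109 days ago vs limit 120 → met
6. garbage management plan present → met
7. licensed deck officers 3 ≥ 3 → met
8. hull inspection 27 days ago vs limit 30 → met
Not met: 2 of 8

2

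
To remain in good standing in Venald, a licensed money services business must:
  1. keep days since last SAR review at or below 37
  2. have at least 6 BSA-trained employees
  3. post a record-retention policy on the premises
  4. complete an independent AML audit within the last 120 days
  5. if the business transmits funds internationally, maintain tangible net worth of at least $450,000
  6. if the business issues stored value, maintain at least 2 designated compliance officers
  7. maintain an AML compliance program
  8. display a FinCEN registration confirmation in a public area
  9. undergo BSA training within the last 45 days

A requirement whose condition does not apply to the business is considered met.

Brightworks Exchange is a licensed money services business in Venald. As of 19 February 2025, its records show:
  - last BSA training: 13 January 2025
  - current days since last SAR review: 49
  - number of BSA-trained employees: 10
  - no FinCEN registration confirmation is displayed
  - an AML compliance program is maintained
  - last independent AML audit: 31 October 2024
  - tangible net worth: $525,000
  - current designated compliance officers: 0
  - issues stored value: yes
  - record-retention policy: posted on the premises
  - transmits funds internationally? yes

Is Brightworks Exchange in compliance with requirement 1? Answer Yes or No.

1. days since last SAR review 49 > 37 → not met

No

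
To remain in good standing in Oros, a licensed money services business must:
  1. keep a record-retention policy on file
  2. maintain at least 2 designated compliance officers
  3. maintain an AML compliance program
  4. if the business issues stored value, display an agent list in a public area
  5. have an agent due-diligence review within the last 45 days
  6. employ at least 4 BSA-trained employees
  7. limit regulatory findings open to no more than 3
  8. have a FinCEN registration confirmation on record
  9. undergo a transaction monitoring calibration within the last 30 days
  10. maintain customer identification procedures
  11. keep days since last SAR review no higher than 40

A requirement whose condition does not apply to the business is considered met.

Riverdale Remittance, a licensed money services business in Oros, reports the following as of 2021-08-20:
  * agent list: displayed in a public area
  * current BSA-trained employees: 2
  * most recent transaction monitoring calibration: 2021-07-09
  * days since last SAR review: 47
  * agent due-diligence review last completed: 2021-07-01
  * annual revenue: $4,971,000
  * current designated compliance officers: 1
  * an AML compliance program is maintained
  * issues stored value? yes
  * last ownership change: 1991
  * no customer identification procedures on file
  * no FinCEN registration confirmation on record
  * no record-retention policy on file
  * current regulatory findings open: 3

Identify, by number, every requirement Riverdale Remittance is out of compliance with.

1. record-retention policy absent → not met
2. designated compliance officers 1 < 2 → not met
3. AML compliance program present → met
4. condition 'issues stored value' holds; agent list present → met
5. agent due-diligence review 50 days ago vs limit 45 → not met
6. BSA-trained employees 2 < 4 → not met
7. regulatory findings open 3 ≤ 3 → met
8. FinCEN registration confirmation absent → not met
9. transaction monitoring calibration 42 days ago vs limit 30 → not met
10. customer identification procedures absent → not met
11. days since last SAR review 47 > 40 → not met
Not met: 1, 2, 5, 6, 8, 9, 10, 11

1, 2, 5, 6, 8, 9, 10, 11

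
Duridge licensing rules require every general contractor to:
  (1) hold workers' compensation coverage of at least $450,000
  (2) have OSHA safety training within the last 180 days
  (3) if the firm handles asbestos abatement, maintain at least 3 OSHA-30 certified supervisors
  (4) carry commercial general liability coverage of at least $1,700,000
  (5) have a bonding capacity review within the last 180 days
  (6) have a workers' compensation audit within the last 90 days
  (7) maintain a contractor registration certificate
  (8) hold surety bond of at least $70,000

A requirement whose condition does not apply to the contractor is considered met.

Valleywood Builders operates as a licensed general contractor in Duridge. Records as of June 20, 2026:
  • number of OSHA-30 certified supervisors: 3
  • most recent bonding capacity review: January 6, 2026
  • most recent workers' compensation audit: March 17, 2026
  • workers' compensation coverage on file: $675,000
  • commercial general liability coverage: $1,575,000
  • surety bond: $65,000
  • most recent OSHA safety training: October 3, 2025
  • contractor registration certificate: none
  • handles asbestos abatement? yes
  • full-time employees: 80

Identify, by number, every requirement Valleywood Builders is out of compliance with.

1. workers' compensation coverage $675,000 ≥ $450,000 → met
2. OSHA safety training 260 days ago vs limit 180 → not met
3. condition 'handles asbestos abatement' holds; OSHA-30 certified supervisors 3 ≥ 3 → met
4. commercial general liability coverage $1,575,000 < $1,700,000 → not met
5. bonding capacity review 165 days ago vs limit 180 → met
6. workers' compensation audit 95 days ago vs limit 90 → not met
7. contractor registration certificate absent → not met
8. surety bond $65,000 < $70,000 → not met
Not met: 2, 4, 6, 7, 8

2, 4, 6, 7, 8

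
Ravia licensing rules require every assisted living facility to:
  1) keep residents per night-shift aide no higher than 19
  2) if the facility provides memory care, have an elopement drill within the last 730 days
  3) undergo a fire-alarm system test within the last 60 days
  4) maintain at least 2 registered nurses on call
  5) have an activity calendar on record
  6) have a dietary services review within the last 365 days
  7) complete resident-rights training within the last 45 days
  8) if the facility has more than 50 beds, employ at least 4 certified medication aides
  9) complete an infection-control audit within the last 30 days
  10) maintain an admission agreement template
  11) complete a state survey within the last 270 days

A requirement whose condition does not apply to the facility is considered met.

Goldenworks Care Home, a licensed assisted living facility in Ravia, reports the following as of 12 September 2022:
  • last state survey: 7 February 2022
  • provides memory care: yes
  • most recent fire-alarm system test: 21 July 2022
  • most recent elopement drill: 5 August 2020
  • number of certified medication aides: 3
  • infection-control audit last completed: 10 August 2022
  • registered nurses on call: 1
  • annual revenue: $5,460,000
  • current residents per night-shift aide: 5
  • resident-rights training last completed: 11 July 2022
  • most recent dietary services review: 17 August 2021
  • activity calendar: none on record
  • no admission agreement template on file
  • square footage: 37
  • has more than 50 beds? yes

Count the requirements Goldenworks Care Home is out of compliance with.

8

1. residents per night-shift aide 5 ≤ 19 → met
2. condition 'provides memory care' holds; elopement drill 768 days ago vs limit 730 → not met
3. fire-alarm system test 53 days ago vs limit 60 → met
4. registered nurses on call 1 < 2 → not met
5. activity calendar absent → not met
6. dietary services review 391 days ago vs limit 365 → not met
7. resident-rights training 63 days ago vs limit 45 → not met
8. condition 'has more than 50 beds' holds; certified medication aides 3 < 4 → not met
9. infection-control audit 33 days ago vs limit 30 → not met
10. admission agreement template absent → not met
11. state survey 217 days ago vs limit 270 → met
Not met: 8 of 11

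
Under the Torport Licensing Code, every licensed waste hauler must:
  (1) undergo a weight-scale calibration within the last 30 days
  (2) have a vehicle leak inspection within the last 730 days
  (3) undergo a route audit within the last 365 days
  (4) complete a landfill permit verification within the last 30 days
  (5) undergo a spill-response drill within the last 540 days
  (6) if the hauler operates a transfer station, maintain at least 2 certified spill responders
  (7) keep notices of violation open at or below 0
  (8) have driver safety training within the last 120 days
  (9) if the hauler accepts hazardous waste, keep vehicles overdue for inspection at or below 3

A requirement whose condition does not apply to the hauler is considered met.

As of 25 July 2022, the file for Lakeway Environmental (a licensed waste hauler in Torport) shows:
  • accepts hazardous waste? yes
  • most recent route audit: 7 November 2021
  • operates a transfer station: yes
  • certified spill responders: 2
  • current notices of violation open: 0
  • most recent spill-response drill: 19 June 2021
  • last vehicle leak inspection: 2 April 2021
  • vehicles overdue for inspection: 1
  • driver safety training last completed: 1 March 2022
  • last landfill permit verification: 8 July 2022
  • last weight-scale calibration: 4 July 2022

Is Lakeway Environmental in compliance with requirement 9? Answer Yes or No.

9. condition 'accepts hazardous waste' holds; vehicles overdue for inspection 1 ≤ 3 → met

Yes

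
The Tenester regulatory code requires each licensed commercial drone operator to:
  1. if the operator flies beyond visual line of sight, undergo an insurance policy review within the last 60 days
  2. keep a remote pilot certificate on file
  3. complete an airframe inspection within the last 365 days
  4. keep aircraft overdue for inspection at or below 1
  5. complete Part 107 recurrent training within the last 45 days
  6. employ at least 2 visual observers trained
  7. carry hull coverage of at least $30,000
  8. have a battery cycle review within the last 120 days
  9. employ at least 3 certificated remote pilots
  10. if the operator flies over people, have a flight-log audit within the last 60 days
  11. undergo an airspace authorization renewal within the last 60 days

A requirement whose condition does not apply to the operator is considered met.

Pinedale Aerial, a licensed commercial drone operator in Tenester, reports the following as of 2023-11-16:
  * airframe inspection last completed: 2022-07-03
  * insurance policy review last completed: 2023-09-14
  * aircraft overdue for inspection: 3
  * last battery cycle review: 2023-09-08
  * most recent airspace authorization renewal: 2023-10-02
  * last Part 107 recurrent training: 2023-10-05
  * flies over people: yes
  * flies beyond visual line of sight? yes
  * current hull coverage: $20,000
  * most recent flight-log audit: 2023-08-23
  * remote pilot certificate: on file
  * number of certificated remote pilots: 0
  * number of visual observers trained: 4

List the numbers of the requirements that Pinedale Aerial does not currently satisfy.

1. condition 'flies beyond visual line of sight' holds; insurance policy review 63 days ago vs limit 60 → not met
2. remote pilot certificate present → met
3. airframe inspection 501 days ago vs limit 365 → not met
4. aircraft overdue for inspection 3 > 1 → not met
5. Part 107 recurrent training 42 days ago vs limit 45 → met
6. visual observers trained 4 ≥ 2 → met
7. hull coverage $20,000 < $30,000 → not met
8. battery cycle review 69 days ago vs limit 120 → met
9. certificated remote pilots 0 < 3 → not met
10. condition 'flies over people' holds; flight-log audit 85 days ago vs limit 60 → not met
11. airspace authorization renewal 45 days ago vs limit 60 → met
Not met: 1, 3, 4, 7, 9, 10

1, 3, 4, 7, 9, 10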